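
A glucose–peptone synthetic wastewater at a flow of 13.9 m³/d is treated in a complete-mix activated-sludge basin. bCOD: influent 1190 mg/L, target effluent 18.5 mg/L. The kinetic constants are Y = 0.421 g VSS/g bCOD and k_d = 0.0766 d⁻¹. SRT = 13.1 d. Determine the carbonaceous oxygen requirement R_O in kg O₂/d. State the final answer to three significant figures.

R_O ≈ 11.4 kg O₂/d

Correct the yield for decay: Y_obs = Y/(1 + k_d θ_c) = 0.421 / (1 + 0.0766 × 13.1) = 0.421 / 2.003 = 0.2101.
Mass of bCOD removed per day: Q(S₀ − S) = 13.9 × 1172 g/m³ = 16.28 kg/d.
Biomass synthesised: P_X = Y_obs × 16.28 = 3.422 kg VSS/d.
R_O = Q·(S₀ − S) − 1.42·P_X = 16.28 − 1.42 × 3.422 = 11.42 kg O₂/d.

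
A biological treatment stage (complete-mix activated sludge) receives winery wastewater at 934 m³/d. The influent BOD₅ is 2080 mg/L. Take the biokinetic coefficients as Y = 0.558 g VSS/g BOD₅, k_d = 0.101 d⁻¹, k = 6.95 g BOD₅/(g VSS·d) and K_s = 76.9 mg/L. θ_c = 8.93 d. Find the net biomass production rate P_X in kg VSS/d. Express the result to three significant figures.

Effluent substrate depends only on kinetics and SRT: S = K_s(1 + k_d θ_c) / [θ_c(Yk − k_d) − 1] = 76.9 × (1 + 0.101 × 8.93) / [8.93 × (0.558 × 6.95 − 0.101) − 1] = 146.3 / 32.73 = 4.469 mg/L.
Observed yield with endogenous decay: Y_obs = Y / (1 + k_d·θ_c) = 0.558 / (1 + 0.101 × 8.93) = 0.558 / 1.902 = 0.2934 g VSS/g BOD₅.
Substrate removed = Q·(S₀ − S) = 934 m³/d × (2080 − 4.47) g/m³ = 1.94×10^6 g/d = 1939 kg/d.
P_X = Y_obs · Q(S₀ − S) = 0.2934 × 1939 = 568.7 kg VSS/d.

P_X ≈ 569 kg VSS/d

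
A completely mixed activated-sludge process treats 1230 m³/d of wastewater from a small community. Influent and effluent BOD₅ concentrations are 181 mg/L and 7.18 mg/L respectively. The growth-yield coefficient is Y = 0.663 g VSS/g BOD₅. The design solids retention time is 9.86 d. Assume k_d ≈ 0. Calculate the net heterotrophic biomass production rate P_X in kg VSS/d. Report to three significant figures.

P_X ≈ 142 kg VSS/d

With endogenous decay neglected, the observed yield equals the true yield: Y_obs = Y = 0.663 g VSS/g BOD₅.
Q·(S₀ − S) = 1230 × (181 − 7.18) × 10⁻³ = 213.8 kg/d removed.
So the net sludge growth is P_X = 0.6630 × 213.8 = 141.7 kg VSS/d.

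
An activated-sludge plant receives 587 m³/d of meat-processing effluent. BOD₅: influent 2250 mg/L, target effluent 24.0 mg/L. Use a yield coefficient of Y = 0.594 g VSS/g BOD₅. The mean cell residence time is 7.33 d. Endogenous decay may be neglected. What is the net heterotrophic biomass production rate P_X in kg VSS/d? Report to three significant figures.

P_X ≈ 776 kg VSS/d

No decay correction is needed, so Y_obs = Y = 0.594.
Substrate removed = Q·(S₀ − S) = 587 m³/d × (2250 − 24.0) g/m³ = 1.31×10^6 g/d = 1307 kg/d.
Net biomass production P_X = Y_obs × Q·(S₀ − S) = 0.5940 × 1307 = 776.2 kg VSS/d.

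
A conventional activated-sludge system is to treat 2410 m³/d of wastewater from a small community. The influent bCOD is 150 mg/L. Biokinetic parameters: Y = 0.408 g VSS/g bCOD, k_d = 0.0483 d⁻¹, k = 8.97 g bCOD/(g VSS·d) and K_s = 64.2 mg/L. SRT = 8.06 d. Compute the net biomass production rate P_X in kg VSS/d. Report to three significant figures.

From the Monod/SRT balance for a CMAS, S = K_s·(1+k_d θ_c)/[θ_c·(Y k − k_d) − 1] = 64.2 × (1 + 0.0483 × 8.06) / [8.06 × (0.408 × 8.97 − 0.0483) − 1] = 89.19 / 28.11 = 3.173 mg/L.
Observed yield with endogenous decay: Y_obs = Y / (1 + k_d·θ_c) = 0.408 / (1 + 0.0483 × 8.06) = 0.408 / 1.389 = 0.2937 g VSS/g bCOD.
Substrate removed = Q·(S₀ − S) = 2410 m³/d × (150 − 3.17) g/m³ = 3.54×10^5 g/d = 353.9 kg/d.
Biomass produced: P_X = Y_obs·Q·ΔS = 0.2937 × 353.9 ≈ 103.9 kg VSS/d.

P_X ≈ 104 kg VSS/d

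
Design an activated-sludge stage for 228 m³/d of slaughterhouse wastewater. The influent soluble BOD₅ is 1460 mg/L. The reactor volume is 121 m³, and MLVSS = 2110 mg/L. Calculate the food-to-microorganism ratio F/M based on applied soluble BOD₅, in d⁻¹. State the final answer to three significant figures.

Food-to-microorganism ratio F/M = Q S₀ / (V X) = 228 × 1460 / (121.0 × 2110) = 1.304 d⁻¹.

F/M ≈ 1.30 d⁻¹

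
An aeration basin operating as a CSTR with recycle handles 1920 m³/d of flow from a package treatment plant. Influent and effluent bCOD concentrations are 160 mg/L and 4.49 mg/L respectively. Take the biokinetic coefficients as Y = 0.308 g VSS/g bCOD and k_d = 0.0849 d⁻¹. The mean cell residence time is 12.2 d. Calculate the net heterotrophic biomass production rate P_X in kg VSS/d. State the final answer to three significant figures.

P_X ≈ 45.2 kg VSS/d

Observed yield with endogenous decay: Y_obs = Y / (1 + k_d·θ_c) = 0.308 / (1 + 0.0849 × 12.2) = 0.308 / 2.036 = 0.1513 g VSS/g bCOD.
Mass of bCOD removed per day: Q(S₀ − S) = 1920 × 155.5 g/m³ = 298.6 kg/d.
Biomass produced: P_X = Y_obs·Q·ΔS = 0.1513 × 298.6 ≈ 45.17 kg VSS/d.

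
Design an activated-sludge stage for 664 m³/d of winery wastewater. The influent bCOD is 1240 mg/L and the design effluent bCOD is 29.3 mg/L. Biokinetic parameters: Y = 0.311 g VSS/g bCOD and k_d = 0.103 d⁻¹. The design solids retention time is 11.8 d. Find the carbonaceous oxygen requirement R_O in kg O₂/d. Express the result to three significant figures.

R_O ≈ 644 kg O₂/d

The observed yield is Y_obs = Y/(1 + k_d·θ_c) = 0.311 / (1 + 0.103 × 11.8) = 0.311 / 2.215 = 0.1404 g VSS per g bCOD removed.
Q·(S₀ − S) = 664 × (1240 − 29.3) × 10⁻³ = 803.9 kg/d removed.
P_X = Y_obs·Q·(S₀ − S) = 0.1404 × 803.9 = 112.9 kg VSS/d.
R_O = Q·(S₀ − S) − 1.42·P_X = 803.9 − 1.42 × 112.9 = 643.7 kg O₂/d.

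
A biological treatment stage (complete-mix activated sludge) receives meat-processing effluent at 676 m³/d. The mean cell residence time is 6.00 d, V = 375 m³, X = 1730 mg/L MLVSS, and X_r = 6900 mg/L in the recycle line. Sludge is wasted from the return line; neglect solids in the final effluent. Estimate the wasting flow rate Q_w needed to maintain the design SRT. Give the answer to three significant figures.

Q_w ≈ 15.7 m³/d

Wasting from the return line (neglecting effluent solids): Q_w = V·X / (θ_c·X_r) = 375.0 × 1730 / (6.00 × 6900) = 15.67 m³/d.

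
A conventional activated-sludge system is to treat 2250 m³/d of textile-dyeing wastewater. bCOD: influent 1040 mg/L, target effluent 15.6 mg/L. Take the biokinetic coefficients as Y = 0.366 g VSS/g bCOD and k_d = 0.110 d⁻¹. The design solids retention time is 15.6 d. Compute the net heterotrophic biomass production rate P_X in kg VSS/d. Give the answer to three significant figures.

Y_obs = Y / (1 + k_d θ_c) = 0.366 / (1 + 0.110 × 15.6) = 0.366 / 2.716 = 0.1348.
Q·(S₀ − S) = 2250 × (1040 − 15.6) × 10⁻³ = 2305 kg/d removed.
Biomass produced: P_X = Y_obs·Q·ΔS = 0.1348 × 2305 ≈ 310.6 kg VSS/d.

P_X ≈ 311 kg VSS/d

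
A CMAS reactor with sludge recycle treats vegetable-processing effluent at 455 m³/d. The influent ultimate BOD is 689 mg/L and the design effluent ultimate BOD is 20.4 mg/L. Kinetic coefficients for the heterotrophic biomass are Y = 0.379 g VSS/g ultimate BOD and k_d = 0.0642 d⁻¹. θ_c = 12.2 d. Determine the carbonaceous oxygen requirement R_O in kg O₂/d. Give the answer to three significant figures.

R_O ≈ 212 kg O₂/d

Y_obs = Y / (1 + k_d θ_c) = 0.379 / (1 + 0.0642 × 12.2) = 0.379 / 1.783 = 0.2125.
Q·(S₀ − S) = 455 × (689 − 20.4) × 10⁻³ = 304.2 kg/d removed.
P_X = Y_obs·Q·(S₀ − S) = 0.2125 × 304.2 = 64.66 kg VSS/d.
R_O = Q·ΔS − 1.42 P_X = 304.2 − 91.81 = 212.4 kg O₂/d.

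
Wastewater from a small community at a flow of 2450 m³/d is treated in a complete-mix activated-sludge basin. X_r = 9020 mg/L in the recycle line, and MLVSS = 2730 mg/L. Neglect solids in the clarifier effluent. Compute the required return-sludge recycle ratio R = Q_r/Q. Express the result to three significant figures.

R ≈ 0.434

Solids balance on the clarifier gives (1+R)X = R·X_r, so R = X/(X_r − X) = 2730 / (9020 − 2730) = 0.4340.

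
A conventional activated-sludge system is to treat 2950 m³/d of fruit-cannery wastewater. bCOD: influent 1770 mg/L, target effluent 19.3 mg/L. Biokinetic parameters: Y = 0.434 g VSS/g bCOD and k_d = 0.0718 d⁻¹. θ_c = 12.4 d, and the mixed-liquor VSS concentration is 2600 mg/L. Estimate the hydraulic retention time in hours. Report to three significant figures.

τ ≈ 46.0 h

Steady-state biomass mass balance: V·X·(1 + k_d·θ_c) = Y·Q·(S₀ − S)·θ_c, so V = 0.434 × 2950 × (1770 − 19.3) × 12.4 / [2600 × (1 + 0.0718 × 12.4)] = 2.78×10^7 / 4915 = 5655 m³.
HRT = V/Q = 5655 m³ / 2950 m³·d⁻¹ = 1.917 d × 24 = 46.01 h.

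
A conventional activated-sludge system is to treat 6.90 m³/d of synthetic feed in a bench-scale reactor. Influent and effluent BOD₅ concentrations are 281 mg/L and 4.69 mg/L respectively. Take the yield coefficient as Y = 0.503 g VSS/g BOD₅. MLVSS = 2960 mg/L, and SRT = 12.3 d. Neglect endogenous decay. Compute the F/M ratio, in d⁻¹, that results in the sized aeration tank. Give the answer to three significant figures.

F/M ≈ 0.164 d⁻¹

With k_d = 0 the design equation reduces to V = Y Q (S₀−S) θ_c / X = 0.503 × 6.90 × (281 − 4.69) × 12.3 / 2960 = 3.985 m³.
Food-to-microorganism ratio F/M = Q S₀ / (V X) = 6.90 × 281 / (3.985 × 2960) = 0.1644 d⁻¹.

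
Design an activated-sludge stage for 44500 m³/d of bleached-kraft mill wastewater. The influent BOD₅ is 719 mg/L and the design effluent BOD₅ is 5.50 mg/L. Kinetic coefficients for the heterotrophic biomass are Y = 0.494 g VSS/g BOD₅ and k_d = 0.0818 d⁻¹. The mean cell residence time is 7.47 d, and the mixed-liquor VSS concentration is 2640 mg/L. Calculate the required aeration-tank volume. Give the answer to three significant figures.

V ≈ 27500 m³

From the SRT design equation V = Y Q (S₀−S) θ_c / [X (1 + k_d θ_c)] = 0.494 × 44500 × (719 − 5.50) × 7.47 / [2640 × (1 + 0.0818 × 7.47)] = 1.17×10^8 / 4253 = 27548 m³.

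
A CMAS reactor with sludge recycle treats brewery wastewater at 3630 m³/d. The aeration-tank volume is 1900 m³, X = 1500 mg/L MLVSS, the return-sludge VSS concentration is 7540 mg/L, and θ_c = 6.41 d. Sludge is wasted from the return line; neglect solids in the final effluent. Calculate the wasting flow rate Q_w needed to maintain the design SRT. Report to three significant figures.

Wasting from the return line (neglecting effluent solids): Q_w = V·X / (θ_c·X_r) = 1900 × 1500 / (6.41 × 7540) = 58.97 m³/d.

Q_w ≈ 59.0 m³/d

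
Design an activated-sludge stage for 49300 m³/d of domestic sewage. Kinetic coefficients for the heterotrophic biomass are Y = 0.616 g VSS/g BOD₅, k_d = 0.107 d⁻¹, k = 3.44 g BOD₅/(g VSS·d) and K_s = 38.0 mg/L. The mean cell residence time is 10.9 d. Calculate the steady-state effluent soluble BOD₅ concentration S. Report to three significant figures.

For a completely mixed reactor with recycle the Lawrence–McCarty relation gives S = K_s·(1 + k_d·θ_c) / [θ_c·(Y·k − k_d) − 1] = 38.0 × (1 + 0.107 × 10.9) / [10.9 × (0.616 × 3.44 − 0.107) − 1] = 82.32 / 20.93 = 3.933 mg/L.

S ≈ 3.93 mg/L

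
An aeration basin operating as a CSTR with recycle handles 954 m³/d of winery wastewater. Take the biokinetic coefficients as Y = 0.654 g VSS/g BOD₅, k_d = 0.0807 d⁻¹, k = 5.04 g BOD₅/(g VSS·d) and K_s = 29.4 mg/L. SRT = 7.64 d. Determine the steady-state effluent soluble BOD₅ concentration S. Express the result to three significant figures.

From the Monod/SRT balance for a CMAS, S = K_s·(1+k_d θ_c)/[θ_c·(Y k − k_d) − 1] = 29.4 × (1 + 0.0807 × 7.64) / [7.64 × (0.654 × 5.04 − 0.0807) − 1] = 47.53 / 23.57 = 2.017 mg/L.

S ≈ 2.02 mg/L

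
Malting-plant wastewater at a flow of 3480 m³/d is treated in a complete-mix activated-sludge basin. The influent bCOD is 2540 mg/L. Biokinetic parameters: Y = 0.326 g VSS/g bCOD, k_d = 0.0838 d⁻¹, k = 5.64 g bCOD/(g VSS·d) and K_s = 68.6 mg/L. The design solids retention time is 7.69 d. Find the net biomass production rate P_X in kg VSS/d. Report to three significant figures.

P_X ≈ 1750 kg VSS/d

Effluent substrate depends only on kinetics and SRT: S = K_s(1 + k_d θ_c) / [θ_c(Yk − k_d) − 1] = 68.6 × (1 + 0.0838 × 7.69) / [7.69 × (0.326 × 5.64 − 0.0838) − 1] = 112.8 / 12.49 = 9.028 mg/L.
Y_obs = Y / (1 + k_d θ_c) = 0.326 / (1 + 0.0838 × 7.69) = 0.326 / 1.644 = 0.1982.
ΔS = 2540 − 9.03 = 2531 mg/L, so the substrate removal rate is 3480 × 2531/1000 = 8808 kg bCOD/d.
P_X = Y_obs · Q(S₀ − S) = 0.1982 × 8808 = 1746 kg VSS/d.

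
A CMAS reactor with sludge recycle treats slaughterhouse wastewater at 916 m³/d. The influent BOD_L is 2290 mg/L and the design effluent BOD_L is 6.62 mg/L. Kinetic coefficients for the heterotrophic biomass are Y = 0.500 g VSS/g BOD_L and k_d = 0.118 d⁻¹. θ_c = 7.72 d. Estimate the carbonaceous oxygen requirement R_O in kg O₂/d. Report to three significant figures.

Correct the yield for decay: Y_obs = Y/(1 + k_d θ_c) = 0.500 / (1 + 0.118 × 7.72) = 0.500 / 1.911 = 0.2616.
Mass of BOD_L removed per day: Q(S₀ − S) = 916 × 2283 g/m³ = 2092 kg/d.
Biomass synthesised: P_X = Y_obs × 2092 = 547.3 kg VSS/d.
R_O = Q·ΔS − 1.42 P_X = 2092 − 777.1 = 1314 kg O₂/d.

R_O ≈ 1310 kg O₂/d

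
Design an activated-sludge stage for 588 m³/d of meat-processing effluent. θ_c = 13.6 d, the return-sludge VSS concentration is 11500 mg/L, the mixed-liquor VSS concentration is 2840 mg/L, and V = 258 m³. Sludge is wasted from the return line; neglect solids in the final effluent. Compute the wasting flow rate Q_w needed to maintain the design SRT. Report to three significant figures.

θ_c = V·X/(Q_w·X_r) when wasting from the recycle, so Q_w = V·X/(θ_c·X_r) = 258.0 × 2840 / (13.6 × 11500) = 4.685 m³/d.

Q_w ≈ 4.68 m³/d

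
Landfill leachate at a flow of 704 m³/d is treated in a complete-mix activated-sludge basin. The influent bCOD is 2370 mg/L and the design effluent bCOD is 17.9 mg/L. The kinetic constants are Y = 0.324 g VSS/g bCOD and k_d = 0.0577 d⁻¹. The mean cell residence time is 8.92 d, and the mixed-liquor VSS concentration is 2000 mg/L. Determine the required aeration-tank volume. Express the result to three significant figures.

V ≈ 1580 m³

From the SRT design equation V = Y Q (S₀−S) θ_c / [X (1 + k_d θ_c)] = 0.324 × 704 × (2370 − 17.9) × 8.92 / [2000 × (1 + 0.0577 × 8.92)] = 4.79×10^6 / 3029 = 1580 m³.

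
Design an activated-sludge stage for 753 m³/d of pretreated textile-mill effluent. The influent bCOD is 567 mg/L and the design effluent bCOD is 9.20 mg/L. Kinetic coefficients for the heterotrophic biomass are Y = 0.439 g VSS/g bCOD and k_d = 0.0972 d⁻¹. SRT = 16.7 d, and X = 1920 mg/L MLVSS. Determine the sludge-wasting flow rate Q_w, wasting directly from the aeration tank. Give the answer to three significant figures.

Rearranging the biomass balance for a CMAS with decay, V = Y·Q·ΔS·θ_c / [X·(1+k_d θ_c)] = 0.439 × 753 × (567 − 9.20) × 16.7 / [1920 × (1 + 0.0972 × 16.7)] = 3.08×10^6 / 5037 = 611.4 m³.
With mixed-liquor wasting, θ_c = V/Q_w, so Q_w = V/θ_c = 611.4/16.7 = 36.61 m³/d.

Q_w ≈ 36.6 m³/d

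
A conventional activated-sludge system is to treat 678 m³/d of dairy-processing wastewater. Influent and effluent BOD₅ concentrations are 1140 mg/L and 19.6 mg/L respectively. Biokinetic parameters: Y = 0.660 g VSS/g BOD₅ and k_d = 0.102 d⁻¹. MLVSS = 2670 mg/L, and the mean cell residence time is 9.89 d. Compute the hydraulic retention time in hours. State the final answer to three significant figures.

τ ≈ 32.7 h

Rearranging the biomass balance for a CMAS with decay, V = Y·Q·ΔS·θ_c / [X·(1+k_d θ_c)] = 0.660 × 678 × (1140 − 19.6) × 9.89 / [2670 × (1 + 0.102 × 9.89)] = 4.96×10^6 / 5363 = 924.5 m³.
τ = V/Q = 924.5/678 = 1.364 d, or 32.73 h.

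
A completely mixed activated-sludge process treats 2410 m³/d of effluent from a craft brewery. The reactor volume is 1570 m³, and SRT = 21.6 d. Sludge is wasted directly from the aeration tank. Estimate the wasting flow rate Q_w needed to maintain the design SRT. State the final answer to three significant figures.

Q_w ≈ 72.7 m³/d

For wasting at MLVSS concentration, Q_w = V/θ_c = 1570/21.6 = 72.69 m³/d.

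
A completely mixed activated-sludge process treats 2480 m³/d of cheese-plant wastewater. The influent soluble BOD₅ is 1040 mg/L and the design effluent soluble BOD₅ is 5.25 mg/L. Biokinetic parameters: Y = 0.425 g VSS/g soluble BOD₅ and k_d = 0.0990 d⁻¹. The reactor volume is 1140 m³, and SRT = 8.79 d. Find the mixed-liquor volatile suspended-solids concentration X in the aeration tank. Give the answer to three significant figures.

From V·X·(1 + k_d·θ_c) = Y·Q·(S₀ − S)·θ_c: X = 0.425 × 2480 × (1040 − 5.25) × 8.79 / [1140 × (1 + 0.0990 × 8.79)] = 4496 mg/L.

X ≈ 4500 mg/L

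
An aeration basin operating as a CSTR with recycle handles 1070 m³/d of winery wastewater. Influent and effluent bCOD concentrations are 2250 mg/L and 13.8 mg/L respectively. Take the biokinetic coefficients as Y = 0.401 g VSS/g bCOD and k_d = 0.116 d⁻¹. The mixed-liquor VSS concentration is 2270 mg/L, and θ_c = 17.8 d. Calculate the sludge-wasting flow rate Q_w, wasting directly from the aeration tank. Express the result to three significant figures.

Q_w ≈ 138 m³/d

From the SRT design equation V = Y Q (S₀−S) θ_c / [X (1 + k_d θ_c)] = 0.401 × 1070 × (2250 − 13.8) × 17.8 / [2270 × (1 + 0.116 × 17.8)] = 1.71×10^7 / 6957 = 2455 m³.
For wasting at MLVSS concentration, Q_w = V/θ_c = 2455/17.8 = 137.9 m³/d.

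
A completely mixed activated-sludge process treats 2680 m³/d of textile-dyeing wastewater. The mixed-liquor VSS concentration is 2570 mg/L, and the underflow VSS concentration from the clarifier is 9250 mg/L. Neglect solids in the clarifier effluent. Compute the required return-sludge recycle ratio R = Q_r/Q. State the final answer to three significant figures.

Solids balance on the clarifier gives (1+R)X = R·X_r, so R = X/(X_r − X) = 2570 / (9250 − 2570) = 0.3847.

R ≈ 0.385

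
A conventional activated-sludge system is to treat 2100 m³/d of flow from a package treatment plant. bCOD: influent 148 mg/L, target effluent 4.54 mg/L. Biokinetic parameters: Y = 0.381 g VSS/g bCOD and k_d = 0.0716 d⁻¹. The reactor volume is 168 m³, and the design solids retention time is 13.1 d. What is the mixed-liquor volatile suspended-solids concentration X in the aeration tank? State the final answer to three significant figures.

Solving the biomass balance for X: X = Y Q (S₀−S) θ_c / [V (1+k_d θ_c)] = 0.381 × 2100 × (148 − 4.54) × 13.1 / [168 × (1 + 0.0716 × 13.1)] = 4618 mg/L.

X ≈ 4620 mg/L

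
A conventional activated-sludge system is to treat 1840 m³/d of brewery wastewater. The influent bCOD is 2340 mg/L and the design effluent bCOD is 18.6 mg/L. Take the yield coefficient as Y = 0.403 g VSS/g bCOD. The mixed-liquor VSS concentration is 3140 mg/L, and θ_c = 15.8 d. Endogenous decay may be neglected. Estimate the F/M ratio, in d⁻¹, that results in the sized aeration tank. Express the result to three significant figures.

V·X = Y·Q·ΔS·θ_c gives V = 0.403 × 1840 × (2340 − 18.6) × 15.8 / 3140 = 8662 m³.
Food-to-microorganism ratio F/M = Q S₀ / (V X) = 1840 × 2340 / (8662 × 3140) = 0.1583 d⁻¹.

F/M ≈ 0.158 d⁻¹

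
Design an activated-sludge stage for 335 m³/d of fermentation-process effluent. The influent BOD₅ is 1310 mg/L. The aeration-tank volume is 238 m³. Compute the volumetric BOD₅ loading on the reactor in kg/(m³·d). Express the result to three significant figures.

L_v ≈ 1.84 kg BOD₅/(m³·d)

Volumetric loading L_v = Q·S₀ / V = 335 × 1310 g/m³ / 238.0 m³ = 1844 g/(m³·d) = 1.844 kg BOD₅/(m³·d).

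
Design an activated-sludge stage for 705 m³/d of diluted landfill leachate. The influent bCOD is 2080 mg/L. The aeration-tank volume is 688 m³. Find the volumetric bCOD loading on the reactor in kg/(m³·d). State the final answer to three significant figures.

L_v ≈ 2.13 kg bCOD/(m³·d)

L_v = Q S₀ / V = 705 × 2080 × 10⁻³ / 688.0 = 2.131 kg/(m³·d).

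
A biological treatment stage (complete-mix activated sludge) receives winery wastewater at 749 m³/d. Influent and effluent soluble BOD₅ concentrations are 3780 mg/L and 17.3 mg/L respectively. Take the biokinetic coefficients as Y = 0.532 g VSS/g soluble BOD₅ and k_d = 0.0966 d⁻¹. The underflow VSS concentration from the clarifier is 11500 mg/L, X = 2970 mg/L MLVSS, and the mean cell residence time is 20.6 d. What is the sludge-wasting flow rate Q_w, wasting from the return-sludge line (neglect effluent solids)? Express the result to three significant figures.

From the SRT design equation V = Y Q (S₀−S) θ_c / [X (1 + k_d θ_c)] = 0.532 × 749 × (3780 − 17.3) × 20.6 / [2970 × (1 + 0.0966 × 20.6)] = 3.09×10^7 / 8880 = 3478 m³.
θ_c = V·X/(Q_w·X_r) when wasting from the recycle, so Q_w = V·X/(θ_c·X_r) = 3478 × 2970 / (20.6 × 11500) = 43.60 m³/d.

Q_w ≈ 43.6 m³/d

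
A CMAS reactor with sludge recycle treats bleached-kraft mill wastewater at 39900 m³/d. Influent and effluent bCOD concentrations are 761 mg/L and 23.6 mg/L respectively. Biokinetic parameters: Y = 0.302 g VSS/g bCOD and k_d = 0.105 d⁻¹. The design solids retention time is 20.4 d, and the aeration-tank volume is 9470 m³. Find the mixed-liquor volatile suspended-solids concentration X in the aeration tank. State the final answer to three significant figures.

X = Y·Q·ΔS·θ_c / [V·(1 + k_d θ_c)] = 0.302 × 39900 × (761 − 23.6) × 20.4 / [9470 × (1 + 0.105 × 20.4)] = 6092 mg/L.

X ≈ 6090 mg/L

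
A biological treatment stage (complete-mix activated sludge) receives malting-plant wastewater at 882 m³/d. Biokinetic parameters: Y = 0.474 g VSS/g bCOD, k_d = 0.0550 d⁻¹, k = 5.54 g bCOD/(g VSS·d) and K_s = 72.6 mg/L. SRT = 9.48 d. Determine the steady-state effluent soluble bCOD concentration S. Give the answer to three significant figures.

S ≈ 4.73 mg/L

For a completely mixed reactor with recycle the Lawrence–McCarty relation gives S = K_s·(1 + k_d·θ_c) / [θ_c·(Y·k − k_d) − 1] = 72.6 × (1 + 0.0550 × 9.48) / [9.48 × (0.474 × 5.54 − 0.0550) − 1] = 110.5 / 23.37 = 4.726 mg/L.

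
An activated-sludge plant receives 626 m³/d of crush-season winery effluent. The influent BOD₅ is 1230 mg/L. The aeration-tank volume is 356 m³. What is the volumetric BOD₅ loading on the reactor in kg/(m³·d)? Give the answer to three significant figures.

Volumetric loading L_v = Q·S₀ / V = 626 × 1230 g/m³ / 356.0 m³ = 2163 g/(m³·d) = 2.163 kg BOD₅/(m³·d).

L_v ≈ 2.16 kg BOD₅/(m³·d)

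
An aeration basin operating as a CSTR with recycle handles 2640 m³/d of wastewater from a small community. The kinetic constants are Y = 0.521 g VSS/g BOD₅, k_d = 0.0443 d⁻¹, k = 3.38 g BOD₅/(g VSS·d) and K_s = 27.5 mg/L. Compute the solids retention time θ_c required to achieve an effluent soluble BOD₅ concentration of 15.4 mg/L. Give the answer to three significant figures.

From 1/θ_c = Y·k·S/(K_s + S) − k_d: Y·k·S/(K_s+S) = 0.521 × 3.38 × 15.4 / (27.5 + 15.4) = 0.6321 d⁻¹.
θ_c = 1/(μ − k_d) = 1/(0.6321 − 0.0443) = 1/0.5878 = 1.701 d.

θ_c ≈ 1.70 d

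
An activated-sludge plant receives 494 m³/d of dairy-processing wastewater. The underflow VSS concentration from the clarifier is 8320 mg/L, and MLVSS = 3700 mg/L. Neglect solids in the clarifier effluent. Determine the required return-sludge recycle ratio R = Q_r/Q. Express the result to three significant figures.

Solids balance on the clarifier gives (1+R)X = R·X_r, so R = X/(X_r − X) = 3700 / (8320 − 3700) = 0.8009.

R ≈ 0.801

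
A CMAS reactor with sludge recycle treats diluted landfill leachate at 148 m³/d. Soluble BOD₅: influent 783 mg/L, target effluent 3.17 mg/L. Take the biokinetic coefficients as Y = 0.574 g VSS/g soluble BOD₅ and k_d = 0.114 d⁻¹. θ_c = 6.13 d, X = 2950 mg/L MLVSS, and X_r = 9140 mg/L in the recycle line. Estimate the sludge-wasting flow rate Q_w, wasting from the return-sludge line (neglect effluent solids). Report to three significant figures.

Q_w ≈ 4.27 m³/d

From the SRT design equation V = Y Q (S₀−S) θ_c / [X (1 + k_d θ_c)] = 0.574 × 148 × (783 − 3.17) × 6.13 / [2950 × (1 + 0.114 × 6.13)] = 4.06×10^5 / 5012 = 81.03 m³.
Q_w = (V·X)/(θ_c X_r) = 81.03 × 2950 / (6.13 × 9140) = 4.267 m³/d.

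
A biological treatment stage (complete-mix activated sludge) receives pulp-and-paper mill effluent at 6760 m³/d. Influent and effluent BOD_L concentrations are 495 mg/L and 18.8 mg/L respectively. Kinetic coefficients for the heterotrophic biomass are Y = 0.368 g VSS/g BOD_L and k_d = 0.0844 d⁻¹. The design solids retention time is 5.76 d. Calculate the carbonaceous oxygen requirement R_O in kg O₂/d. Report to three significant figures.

The observed yield is Y_obs = Y/(1 + k_d·θ_c) = 0.368 / (1 + 0.0844 × 5.76) = 0.368 / 1.486 = 0.2476 g VSS per g BOD_L removed.
Mass of BOD_L removed per day: Q(S₀ − S) = 6760 × 476.2 g/m³ = 3219 kg/d.
P_X = Y_obs·Q·(S₀ − S) = 0.2476 × 3219 = 797.1 kg VSS/d.
R_O = Q·(S₀ − S) − 1.42·P_X = 3219 − 1.42 × 797.1 = 2087 kg O₂/d.

R_O ≈ 2090 kg O₂/d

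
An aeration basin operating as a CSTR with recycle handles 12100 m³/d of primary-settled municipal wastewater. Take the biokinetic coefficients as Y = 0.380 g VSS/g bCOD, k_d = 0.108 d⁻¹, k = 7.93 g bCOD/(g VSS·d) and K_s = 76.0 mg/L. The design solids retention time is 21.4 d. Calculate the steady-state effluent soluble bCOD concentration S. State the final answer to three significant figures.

Effluent substrate depends only on kinetics and SRT: S = K_s(1 + k_d θ_c) / [θ_c(Yk − k_d) − 1] = 76.0 × (1 + 0.108 × 21.4) / [21.4 × (0.380 × 7.93 − 0.108) − 1] = 251.7 / 61.18 = 4.114 mg/L.

S ≈ 4.11 mg/L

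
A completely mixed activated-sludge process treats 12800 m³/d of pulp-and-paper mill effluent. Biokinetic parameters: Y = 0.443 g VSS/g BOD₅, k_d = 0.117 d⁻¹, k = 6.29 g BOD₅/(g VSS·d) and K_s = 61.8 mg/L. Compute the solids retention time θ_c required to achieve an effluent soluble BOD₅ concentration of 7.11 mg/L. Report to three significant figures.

Specific growth rate at S = 7.11 mg/L: μ = YkS/(K_s+S) = 0.443·6.29·7.11/(61.8+7.11) = 0.2875 d⁻¹.
Then 1/θ_c = μ − k_d = 0.2875 − 0.117 = 0.1705 d⁻¹, giving θ_c = 5.865 d.

θ_c ≈ 5.87 d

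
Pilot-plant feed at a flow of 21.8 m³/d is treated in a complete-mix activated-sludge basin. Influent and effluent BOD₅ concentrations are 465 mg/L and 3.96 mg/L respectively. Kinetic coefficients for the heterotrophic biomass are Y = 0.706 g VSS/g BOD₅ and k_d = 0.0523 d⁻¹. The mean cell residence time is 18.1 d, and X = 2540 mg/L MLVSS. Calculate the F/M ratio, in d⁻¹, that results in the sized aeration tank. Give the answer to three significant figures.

From the SRT design equation V = Y Q (S₀−S) θ_c / [X (1 + k_d θ_c)] = 0.706 × 21.8 × (465 − 3.96) × 18.1 / [2540 × (1 + 0.0523 × 18.1)] = 1.28×10^5 / 4944 = 25.98 m³.
Food-to-microorganism ratio F/M = Q S₀ / (V X) = 21.8 × 465 / (25.98 × 2540) = 0.1536 d⁻¹.

F/M ≈ 0.154 d⁻¹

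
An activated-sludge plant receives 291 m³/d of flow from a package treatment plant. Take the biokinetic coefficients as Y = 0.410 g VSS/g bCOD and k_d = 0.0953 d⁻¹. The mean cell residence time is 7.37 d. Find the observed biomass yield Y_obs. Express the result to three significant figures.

Y_obs ≈ 0.241 g VSS/g bCOD

The observed yield is Y_obs = Y/(1 + k_d·θ_c) = 0.410 / (1 + 0.0953 × 7.37) = 0.410 / 1.702 = 0.2408 g VSS per g bCOD removed.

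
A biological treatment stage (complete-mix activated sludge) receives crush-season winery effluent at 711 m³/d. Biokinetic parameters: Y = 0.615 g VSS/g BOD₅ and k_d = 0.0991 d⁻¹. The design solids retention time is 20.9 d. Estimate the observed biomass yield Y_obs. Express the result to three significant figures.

The observed yield is Y_obs = Y/(1 + k_d·θ_c) = 0.615 / (1 + 0.0991 × 20.9) = 0.615 / 3.071 = 0.2002 g VSS per g BOD₅ removed.

Y_obs ≈ 0.200 g VSS/g BOD₅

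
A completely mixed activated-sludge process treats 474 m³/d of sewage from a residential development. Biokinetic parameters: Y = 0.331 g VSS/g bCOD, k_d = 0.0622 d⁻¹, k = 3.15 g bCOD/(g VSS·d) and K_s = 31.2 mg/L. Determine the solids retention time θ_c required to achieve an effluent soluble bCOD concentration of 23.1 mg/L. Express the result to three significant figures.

At the target effluent, Y k S/(K_s+S) = 0.331×3.15×23.1/54.30 = 0.4436 d⁻¹.
Then 1/θ_c = μ − k_d = 0.4436 − 0.0622 = 0.3814 d⁻¹, giving θ_c = 2.622 d.

θ_c ≈ 2.62 d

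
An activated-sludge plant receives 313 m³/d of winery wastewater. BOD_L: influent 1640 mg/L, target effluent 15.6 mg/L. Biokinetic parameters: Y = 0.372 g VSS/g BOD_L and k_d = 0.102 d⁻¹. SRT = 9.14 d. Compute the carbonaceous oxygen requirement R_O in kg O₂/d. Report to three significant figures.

Y_obs = Y / (1 + k_d θ_c) = 0.372 / (1 + 0.102 × 9.14) = 0.372 / 1.932 = 0.1925.
ΔS = 1640 − 15.6 = 1624 mg/L, so the substrate removal rate is 313 × 1624/1000 = 508.4 kg BOD_L/d.
Net sludge production P_X = 0.1925 × 508.4 = 97.88 kg VSS/d.
R_O = Q·(S₀ − S) − 1.42·P_X = 508.4 − 1.42 × 97.88 = 369.4 kg O₂/d.

R_O ≈ 369 kg O₂/d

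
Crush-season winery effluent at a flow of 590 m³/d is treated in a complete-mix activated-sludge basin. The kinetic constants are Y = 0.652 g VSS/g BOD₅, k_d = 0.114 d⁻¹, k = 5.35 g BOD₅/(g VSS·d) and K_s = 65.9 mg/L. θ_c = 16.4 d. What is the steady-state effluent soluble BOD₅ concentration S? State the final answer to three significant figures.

Effluent substrate depends only on kinetics and SRT: S = K_s(1 + k_d θ_c) / [θ_c(Yk − k_d) − 1] = 65.9 × (1 + 0.114 × 16.4) / [16.4 × (0.652 × 5.35 − 0.114) − 1] = 189.1 / 54.34 = 3.480 mg/L.

S ≈ 3.48 mg/L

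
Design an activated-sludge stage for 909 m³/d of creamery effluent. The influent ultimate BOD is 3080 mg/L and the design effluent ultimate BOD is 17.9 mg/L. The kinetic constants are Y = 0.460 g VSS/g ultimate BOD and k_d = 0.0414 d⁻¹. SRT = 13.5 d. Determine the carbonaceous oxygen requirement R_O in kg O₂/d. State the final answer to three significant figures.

Observed yield with endogenous decay: Y_obs = Y / (1 + k_d·θ_c) = 0.460 / (1 + 0.0414 × 13.5) = 0.460 / 1.559 = 0.2951 g VSS/g ultimate BOD.
ΔS = 3080 − 17.9 = 3062 mg/L, so the substrate removal rate is 909 × 3062/1000 = 2783 kg ultimate BOD/d.
P_X = Y_obs·Q·(S₀ − S) = 0.2951 × 2783 = 821.3 kg VSS/d.
R_O = Q·(S₀ − S) − 1.42·P_X = 2783 − 1.42 × 821.3 = 1617 kg O₂/d.

R_O ≈ 1620 kg O₂/d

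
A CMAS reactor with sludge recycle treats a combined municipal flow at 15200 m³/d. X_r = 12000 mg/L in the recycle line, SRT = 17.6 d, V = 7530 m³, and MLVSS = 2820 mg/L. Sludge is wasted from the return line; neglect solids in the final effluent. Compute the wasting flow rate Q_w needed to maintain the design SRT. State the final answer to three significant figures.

Q_w ≈ 101 m³/d

Q_w = (V·X)/(θ_c X_r) = 7530 × 2820 / (17.6 × 12000) = 100.5 m³/d.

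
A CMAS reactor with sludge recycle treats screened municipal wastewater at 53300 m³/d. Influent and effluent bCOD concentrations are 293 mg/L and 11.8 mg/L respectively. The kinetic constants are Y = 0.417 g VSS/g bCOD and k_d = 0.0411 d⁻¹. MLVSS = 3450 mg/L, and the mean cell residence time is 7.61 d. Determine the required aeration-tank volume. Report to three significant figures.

From the SRT design equation V = Y Q (S₀−S) θ_c / [X (1 + k_d θ_c)] = 0.417 × 53300 × (293 − 11.8) × 7.61 / [3450 × (1 + 0.0411 × 7.61)] = 4.76×10^7 / 4529 = 10502 m³.

V ≈ 10500 m³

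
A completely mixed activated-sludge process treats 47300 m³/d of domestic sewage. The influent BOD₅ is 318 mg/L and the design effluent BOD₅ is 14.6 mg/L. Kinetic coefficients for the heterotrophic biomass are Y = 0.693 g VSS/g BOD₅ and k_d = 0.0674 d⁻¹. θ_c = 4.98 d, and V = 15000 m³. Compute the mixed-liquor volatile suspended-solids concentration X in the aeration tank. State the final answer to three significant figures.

X ≈ 2470 mg/L

Solving the biomass balance for X: X = Y Q (S₀−S) θ_c / [V (1+k_d θ_c)] = 0.693 × 47300 × (318 − 14.6) × 4.98 / [15000 × (1 + 0.0674 × 4.98)] = 2472 mg/L.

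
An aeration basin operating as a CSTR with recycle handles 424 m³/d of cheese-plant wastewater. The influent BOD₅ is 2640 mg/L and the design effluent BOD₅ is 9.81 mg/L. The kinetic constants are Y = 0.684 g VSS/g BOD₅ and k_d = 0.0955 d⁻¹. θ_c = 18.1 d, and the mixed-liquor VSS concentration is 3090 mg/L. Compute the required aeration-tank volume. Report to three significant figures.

From the SRT design equation V = Y Q (S₀−S) θ_c / [X (1 + k_d θ_c)] = 0.684 × 424 × (2640 − 9.81) × 18.1 / [3090 × (1 + 0.0955 × 18.1)] = 1.38×10^7 / 8431 = 1638 m³.

V ≈ 1640 m³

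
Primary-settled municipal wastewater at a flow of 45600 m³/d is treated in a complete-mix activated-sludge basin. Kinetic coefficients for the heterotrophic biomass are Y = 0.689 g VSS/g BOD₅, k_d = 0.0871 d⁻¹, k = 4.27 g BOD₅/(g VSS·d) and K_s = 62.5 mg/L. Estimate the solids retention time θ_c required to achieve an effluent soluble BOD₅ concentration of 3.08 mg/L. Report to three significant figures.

Specific growth rate at S = 3.08 mg/L: μ = YkS/(K_s+S) = 0.689·4.27·3.08/(62.5+3.08) = 0.1382 d⁻¹.
1/θ_c = 0.1382 − 0.0871 = 0.05107 d⁻¹, so θ_c = 19.58 d.

θ_c ≈ 19.6 d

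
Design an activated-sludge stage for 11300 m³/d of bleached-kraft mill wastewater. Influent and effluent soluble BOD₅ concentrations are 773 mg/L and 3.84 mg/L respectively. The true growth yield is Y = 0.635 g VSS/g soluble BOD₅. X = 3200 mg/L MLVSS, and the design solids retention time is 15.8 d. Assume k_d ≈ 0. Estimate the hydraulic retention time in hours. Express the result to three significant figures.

τ ≈ 57.9 h

Biomass mass balance (decay neglected): V·X = Y·Q·(S₀ − S)·θ_c, so V = 0.635 × 11300 × (773 − 3.84) × 15.8 / 3200 = 27251 m³.
Hydraulic retention time τ = V/Q = 27251 / 11300 = 2.412 d = 57.88 h.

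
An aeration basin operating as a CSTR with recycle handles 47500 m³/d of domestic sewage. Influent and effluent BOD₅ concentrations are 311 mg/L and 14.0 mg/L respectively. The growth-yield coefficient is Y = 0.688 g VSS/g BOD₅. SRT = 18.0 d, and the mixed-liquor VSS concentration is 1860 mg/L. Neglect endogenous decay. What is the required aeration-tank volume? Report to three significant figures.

V ≈ 93900 m³

With k_d = 0 the design equation reduces to V = Y Q (S₀−S) θ_c / X = 0.688 × 47500 × (311 − 14.0) × 18.0 / 1860 = 93929 m³.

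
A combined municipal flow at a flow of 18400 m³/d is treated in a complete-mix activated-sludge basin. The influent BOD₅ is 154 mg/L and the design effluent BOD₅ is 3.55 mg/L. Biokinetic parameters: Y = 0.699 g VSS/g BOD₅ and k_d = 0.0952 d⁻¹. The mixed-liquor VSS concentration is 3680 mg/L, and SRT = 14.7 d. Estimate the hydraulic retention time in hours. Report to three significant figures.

Steady-state biomass mass balance: V·X·(1 + k_d·θ_c) = Y·Q·(S₀ − S)·θ_c, so V = 0.699 × 18400 × (154 − 3.55) × 14.7 / [3680 × (1 + 0.0952 × 14.7)] = 2.84×10^7 / 8830 = 3221 m³.
Hydraulic retention time τ = V/Q = 3221 / 18400 = 0.1751 d = 4.202 h.

τ ≈ 4.20 h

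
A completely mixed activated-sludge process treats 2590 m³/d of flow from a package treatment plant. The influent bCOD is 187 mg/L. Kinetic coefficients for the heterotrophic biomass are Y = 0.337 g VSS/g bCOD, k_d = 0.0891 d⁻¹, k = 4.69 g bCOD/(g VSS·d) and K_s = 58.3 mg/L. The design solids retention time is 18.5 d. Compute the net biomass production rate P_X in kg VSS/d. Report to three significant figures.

From the Monod/SRT balance for a CMAS, S = K_s·(1+k_d θ_c)/[θ_c·(Y k − k_d) − 1] = 58.3 × (1 + 0.0891 × 18.5) / [18.5 × (0.337 × 4.69 − 0.0891) − 1] = 154.4 / 26.59 = 5.806 mg/L.
Correct the yield for decay: Y_obs = Y/(1 + k_d θ_c) = 0.337 / (1 + 0.0891 × 18.5) = 0.337 / 2.648 = 0.1272.
Substrate removed = Q·(S₀ − S) = 2590 m³/d × (187 − 5.81) g/m³ = 4.69×10^5 g/d = 469.3 kg/d.
Net biomass production P_X = Y_obs × Q·(S₀ − S) = 0.1272 × 469.3 = 59.72 kg VSS/d.

P_X ≈ 59.7 kg VSS/d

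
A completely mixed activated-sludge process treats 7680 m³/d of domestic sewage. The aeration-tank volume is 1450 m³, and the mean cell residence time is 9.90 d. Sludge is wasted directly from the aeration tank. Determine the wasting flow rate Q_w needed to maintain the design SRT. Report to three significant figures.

For wasting at MLVSS concentration, Q_w = V/θ_c = 1450/9.90 = 146.5 m³/d.

Q_w ≈ 146 m³/d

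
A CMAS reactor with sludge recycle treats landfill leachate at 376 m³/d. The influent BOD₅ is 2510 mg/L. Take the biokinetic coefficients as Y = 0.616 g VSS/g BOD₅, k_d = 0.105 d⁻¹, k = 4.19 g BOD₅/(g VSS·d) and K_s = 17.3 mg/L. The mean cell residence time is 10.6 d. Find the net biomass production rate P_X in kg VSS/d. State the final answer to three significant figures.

For a completely mixed reactor with recycle the Lawrence–McCarty relation gives S = K_s·(1 + k_d·θ_c) / [θ_c·(Y·k − k_d) − 1] = 17.3 × (1 + 0.105 × 10.6) / [10.6 × (0.616 × 4.19 − 0.105) − 1] = 36.55 / 25.25 = 1.448 mg/L.
Correct the yield for decay: Y_obs = Y/(1 + k_d θ_c) = 0.616 / (1 + 0.105 × 10.6) = 0.616 / 2.113 = 0.2915.
ΔS = 2510 − 1.45 = 2509 mg/L, so the substrate removal rate is 376 × 2509/1000 = 943.2 kg BOD₅/d.
Net biomass production P_X = Y_obs × Q·(S₀ − S) = 0.2915 × 943.2 = 275.0 kg VSS/d.

P_X ≈ 275 kg VSS/d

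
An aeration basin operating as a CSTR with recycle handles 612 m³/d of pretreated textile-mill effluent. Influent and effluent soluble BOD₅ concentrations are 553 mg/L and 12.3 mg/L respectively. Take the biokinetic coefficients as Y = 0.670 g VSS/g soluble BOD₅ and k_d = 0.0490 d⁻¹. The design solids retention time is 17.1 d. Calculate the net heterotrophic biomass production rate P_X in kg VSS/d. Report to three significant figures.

P_X ≈ 121 kg VSS/d

Y_obs = Y / (1 + k_d θ_c) = 0.670 / (1 + 0.0490 × 17.1) = 0.670 / 1.838 = 0.3645.
Q·(S₀ − S) = 612 × (553 − 12.3) × 10⁻³ = 330.9 kg/d removed.
So the net sludge growth is P_X = 0.3645 × 330.9 = 120.6 kg VSS/d.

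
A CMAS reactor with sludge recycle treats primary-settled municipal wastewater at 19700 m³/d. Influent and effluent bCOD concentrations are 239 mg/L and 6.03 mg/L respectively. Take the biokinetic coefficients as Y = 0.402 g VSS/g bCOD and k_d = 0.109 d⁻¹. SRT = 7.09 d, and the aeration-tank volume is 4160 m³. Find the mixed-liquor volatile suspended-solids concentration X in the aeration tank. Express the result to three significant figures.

From V·X·(1 + k_d·θ_c) = Y·Q·(S₀ − S)·θ_c: X = 0.402 × 19700 × (239 − 6.03) × 7.09 / [4160 × (1 + 0.109 × 7.09)] = 1774 mg/L.

X ≈ 1770 mg/L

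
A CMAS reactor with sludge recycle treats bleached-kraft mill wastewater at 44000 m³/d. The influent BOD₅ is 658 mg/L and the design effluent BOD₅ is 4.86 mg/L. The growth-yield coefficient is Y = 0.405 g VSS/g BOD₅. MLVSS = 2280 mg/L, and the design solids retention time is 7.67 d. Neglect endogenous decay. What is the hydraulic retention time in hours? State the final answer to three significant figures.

V·X = Y·Q·ΔS·θ_c gives V = 0.405 × 44000 × (658 − 4.86) × 7.67 / 2280 = 39154 m³.
HRT = V/Q = 39154 m³ / 44000 m³·d⁻¹ = 0.8899 d × 24 = 21.36 h.

τ ≈ 21.4 h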